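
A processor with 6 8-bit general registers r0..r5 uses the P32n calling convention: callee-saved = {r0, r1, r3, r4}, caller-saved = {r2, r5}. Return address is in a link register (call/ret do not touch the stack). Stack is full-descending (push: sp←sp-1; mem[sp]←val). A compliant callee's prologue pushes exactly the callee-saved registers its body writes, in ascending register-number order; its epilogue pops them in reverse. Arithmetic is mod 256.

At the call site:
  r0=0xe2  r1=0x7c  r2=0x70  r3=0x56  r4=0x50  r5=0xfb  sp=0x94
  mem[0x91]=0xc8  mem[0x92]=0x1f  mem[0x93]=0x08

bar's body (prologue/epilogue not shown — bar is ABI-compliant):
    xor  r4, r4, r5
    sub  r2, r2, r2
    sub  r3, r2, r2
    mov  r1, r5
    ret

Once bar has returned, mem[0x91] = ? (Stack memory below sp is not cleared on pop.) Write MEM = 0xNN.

prologue: push r1 -> mem[0x93]=0x7c, sp=0x93
prologue: push r3 -> mem[0x92]=0x56, sp=0x92
prologue: push r4 -> mem[0x91]=0x50, sp=0x91
body[0] xor  r4, r4, r5 -> r4=0xab
body[1] sub  r2, r2, r2 -> r2=0x00
body[2] sub  r3, r2, r2 -> r3=0x00
body[3] mov  r1, r5 -> r1=0xfb
epilogue: pop r4=0x50, sp=0x92
epilogue: pop r3=0x56, sp=0x93
epilogue: pop r1=0x7c, sp=0x94
prologue pushed ['r1', 'r3', 'r4'] at ['0x93', '0x92', '0x91']

MEM = 0x50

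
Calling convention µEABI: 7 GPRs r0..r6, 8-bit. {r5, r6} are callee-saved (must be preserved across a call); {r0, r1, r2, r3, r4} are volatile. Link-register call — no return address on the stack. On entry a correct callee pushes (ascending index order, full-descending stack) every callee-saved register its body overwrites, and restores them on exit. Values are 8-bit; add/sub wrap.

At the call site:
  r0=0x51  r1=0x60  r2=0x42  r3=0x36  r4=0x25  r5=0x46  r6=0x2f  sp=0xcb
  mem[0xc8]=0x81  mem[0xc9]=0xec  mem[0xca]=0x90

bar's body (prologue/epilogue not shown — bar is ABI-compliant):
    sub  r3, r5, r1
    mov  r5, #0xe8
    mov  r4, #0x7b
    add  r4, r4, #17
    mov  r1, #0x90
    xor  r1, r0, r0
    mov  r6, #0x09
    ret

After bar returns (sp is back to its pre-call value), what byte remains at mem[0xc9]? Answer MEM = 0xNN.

prologue: push r5 → mem[0xca]=0x46, sp=0xca
prologue: push r6 → mem[0xc9]=0x2f, sp=0xc9
body[0] sub  r3, r5, r1 → r3=0xe6
body[1] mov  r5, #0xe8 → r5=0xe8
body[2] mov  r4, #0x7b → r4=0x7b
body[3] add  r4, r4, #17 → r4=0x8c
body[4] mov  r1, #0x90 → r1=0x90
body[5] xor  r1, r0, r0 → r1=0x00
body[6] mov  r6, #0x09 → r6=0x09
epilogue: pop r6=0x2f, sp=0xca
epilogue: pop r5=0x46, sp=0xcb
prologue pushed ['r5', 'r6'] at ['0xca', '0xc9']

MEM = 0x2f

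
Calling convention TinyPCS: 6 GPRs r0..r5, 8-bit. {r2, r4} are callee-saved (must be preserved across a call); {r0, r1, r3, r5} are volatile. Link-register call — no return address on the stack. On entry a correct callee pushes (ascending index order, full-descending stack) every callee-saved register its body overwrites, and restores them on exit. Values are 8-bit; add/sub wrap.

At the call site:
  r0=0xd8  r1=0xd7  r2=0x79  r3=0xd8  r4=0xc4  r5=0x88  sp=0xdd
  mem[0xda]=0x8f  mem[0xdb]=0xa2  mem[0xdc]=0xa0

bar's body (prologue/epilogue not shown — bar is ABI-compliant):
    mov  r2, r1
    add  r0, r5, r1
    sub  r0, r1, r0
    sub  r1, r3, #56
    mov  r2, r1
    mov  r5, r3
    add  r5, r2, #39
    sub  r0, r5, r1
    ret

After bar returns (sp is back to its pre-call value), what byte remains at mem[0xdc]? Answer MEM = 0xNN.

MEM = 0x79

prologue: push r2 → mem[0xdc]=0x79, sp=0xdc
body[0] mov  r2, r1 → r2=0xd7
body[1] add  r0, r5, r1 → r0=0x5f
body[2] sub  r0, r1, r0 → r0=0x78
body[3] sub  r1, r3, #56 → r1=0xa0
body[4] mov  r2, r1 → r2=0xa0
body[5] mov  r5, r3 → r5=0xd8
body[6] add  r5, r2, #39 → r5=0xc7
body[7] sub  r0, r5, r1 → r0=0x27
epilogue: pop r2=0x79, sp=0xdd
prologue pushed ['r2'] at ['0xdc']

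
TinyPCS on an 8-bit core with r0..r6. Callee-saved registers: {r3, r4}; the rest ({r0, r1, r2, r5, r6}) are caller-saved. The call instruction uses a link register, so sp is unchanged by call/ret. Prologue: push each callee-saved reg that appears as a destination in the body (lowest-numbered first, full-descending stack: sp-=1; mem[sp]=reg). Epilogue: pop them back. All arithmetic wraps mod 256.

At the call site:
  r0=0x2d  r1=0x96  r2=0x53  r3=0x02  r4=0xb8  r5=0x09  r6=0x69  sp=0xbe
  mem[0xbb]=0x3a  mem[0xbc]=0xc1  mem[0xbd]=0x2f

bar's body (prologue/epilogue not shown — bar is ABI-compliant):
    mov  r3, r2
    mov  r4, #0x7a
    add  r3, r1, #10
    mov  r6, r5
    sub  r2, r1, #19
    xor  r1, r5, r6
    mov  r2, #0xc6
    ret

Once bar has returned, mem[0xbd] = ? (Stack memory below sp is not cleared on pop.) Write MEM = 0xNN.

prologue: push r3 -> mem[0xbd]=0x02, sp=0xbd
prologue: push r4 -> mem[0xbc]=0xb8, sp=0xbc
body[0] mov  r3, r2 -> r3=0x53
body[1] mov  r4, #0x7a -> r4=0x7a
body[2] add  r3, r1, #10 -> r3=0xa0
body[3] mov  r6, r5 -> r6=0x09
body[4] sub  r2, r1, #19 -> r2=0x83
body[5] xor  r1, r5, r6 -> r1=0x00
body[6] mov  r2, #0xc6 -> r2=0xc6
epilogue: pop r4=0xb8, sp=0xbd
epilogue: pop r3=0x02, sp=0xbe
prologue pushed ['r3', 'r4'] at ['0xbd', '0xbc']

MEM = 0x02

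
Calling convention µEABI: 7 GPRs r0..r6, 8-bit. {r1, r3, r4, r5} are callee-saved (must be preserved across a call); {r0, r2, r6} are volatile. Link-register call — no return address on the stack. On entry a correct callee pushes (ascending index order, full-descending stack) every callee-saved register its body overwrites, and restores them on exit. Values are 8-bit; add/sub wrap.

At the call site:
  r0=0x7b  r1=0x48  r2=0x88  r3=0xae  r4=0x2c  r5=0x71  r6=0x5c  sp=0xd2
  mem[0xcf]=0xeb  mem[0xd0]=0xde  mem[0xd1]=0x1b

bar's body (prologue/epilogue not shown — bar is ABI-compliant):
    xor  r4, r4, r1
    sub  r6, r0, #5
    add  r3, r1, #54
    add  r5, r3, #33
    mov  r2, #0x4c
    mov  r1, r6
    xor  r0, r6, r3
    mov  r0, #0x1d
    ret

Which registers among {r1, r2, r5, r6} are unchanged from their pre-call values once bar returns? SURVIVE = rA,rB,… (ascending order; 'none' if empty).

SURVIVE = r1,r5

prologue: push r1 -> mem[0xd1]=0x48, sp=0xd1
prologue: push r3 -> mem[0xd0]=0xae, sp=0xd0
prologue: push r4 -> mem[0xcf]=0x2c, sp=0xcf
prologue: push r5 -> mem[0xce]=0x71, sp=0xce
body[0] xor  r4, r4, r1 -> r4=0x64
body[1] sub  r6, r0, #5 -> r6=0x76
body[2] add  r3, r1, #54 -> r3=0x7e
body[3] add  r5, r3, #33 -> r5=0x9f
body[4] mov  r2, #0x4c -> r2=0x4c
body[5] mov  r1, r6 -> r1=0x76
body[6] xor  r0, r6, r3 -> r0=0x08
body[7] mov  r0, #0x1d -> r0=0x1d
epilogue: pop r5=0x71, sp=0xcf
epilogue: pop r4=0x2c, sp=0xd0
epilogue: pop r3=0xae, sp=0xd1
epilogue: pop r1=0x48, sp=0xd2
r1: callee-saved, written=True
r2: caller-saved, written=True
r5: callee-saved, written=True
r6: caller-saved, written=True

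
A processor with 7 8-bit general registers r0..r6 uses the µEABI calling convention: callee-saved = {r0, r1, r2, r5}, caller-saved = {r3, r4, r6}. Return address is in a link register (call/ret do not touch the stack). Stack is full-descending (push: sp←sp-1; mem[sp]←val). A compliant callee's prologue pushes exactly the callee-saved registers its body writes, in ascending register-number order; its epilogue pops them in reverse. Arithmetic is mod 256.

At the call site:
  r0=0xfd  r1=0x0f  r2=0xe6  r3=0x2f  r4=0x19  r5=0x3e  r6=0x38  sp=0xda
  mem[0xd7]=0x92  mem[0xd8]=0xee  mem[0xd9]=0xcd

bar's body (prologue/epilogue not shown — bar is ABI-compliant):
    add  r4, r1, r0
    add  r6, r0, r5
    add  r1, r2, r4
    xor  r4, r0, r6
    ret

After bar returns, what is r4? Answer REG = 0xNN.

prologue: push r1 → mem[0xd9]=0x0f, sp=0xd9
body[0] add  r4, r1, r0 → r4=0x0c
body[1] add  r6, r0, r5 → r6=0x3b
body[2] add  r1, r2, r4 → r1=0xf2
body[3] xor  r4, r0, r6 → r4=0xc6
epilogue: pop r1=0x0f, sp=0xda
r4 is caller-saved → body value

REG = 0xc6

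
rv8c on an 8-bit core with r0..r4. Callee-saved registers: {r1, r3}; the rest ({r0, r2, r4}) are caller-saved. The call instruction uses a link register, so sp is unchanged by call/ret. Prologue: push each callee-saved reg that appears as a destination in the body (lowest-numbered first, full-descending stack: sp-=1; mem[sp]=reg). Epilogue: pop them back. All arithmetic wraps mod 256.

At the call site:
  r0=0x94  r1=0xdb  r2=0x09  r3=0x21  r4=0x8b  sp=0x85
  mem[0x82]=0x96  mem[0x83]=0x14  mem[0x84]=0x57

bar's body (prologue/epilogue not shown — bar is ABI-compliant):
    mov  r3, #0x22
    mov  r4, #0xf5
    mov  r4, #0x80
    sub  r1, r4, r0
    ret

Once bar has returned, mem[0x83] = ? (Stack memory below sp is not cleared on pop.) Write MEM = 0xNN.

MEM = 0x21

prologue: push r1 → mem[0x84]=0xdb, sp=0x84
prologue: push r3 → mem[0x83]=0x21, sp=0x83
body[0] mov  r3, #0x22 → r3=0x22
body[1] mov  r4, #0xf5 → r4=0xf5
body[2] mov  r4, #0x80 → r4=0x80
body[3] sub  r1, r4, r0 → r1=0xec
epilogue: pop r3=0x21, sp=0x84
epilogue: pop r1=0xdb, sp=0x85
prologue pushed ['r1', 'r3'] at ['0x84', '0x83']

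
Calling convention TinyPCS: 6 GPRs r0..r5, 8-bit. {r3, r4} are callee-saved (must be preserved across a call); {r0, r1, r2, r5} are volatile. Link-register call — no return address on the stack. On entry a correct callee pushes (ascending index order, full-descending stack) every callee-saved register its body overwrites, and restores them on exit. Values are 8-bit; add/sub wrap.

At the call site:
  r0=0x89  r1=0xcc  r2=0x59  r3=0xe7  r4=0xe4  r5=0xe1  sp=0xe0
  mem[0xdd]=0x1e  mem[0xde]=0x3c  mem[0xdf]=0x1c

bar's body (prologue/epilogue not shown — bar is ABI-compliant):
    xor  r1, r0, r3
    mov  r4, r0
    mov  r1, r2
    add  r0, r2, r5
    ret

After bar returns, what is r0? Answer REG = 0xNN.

prologue: push r4 → mem[0xdf]=0xe4, sp=0xdf
body[0] xor  r1, r0, r3 → r1=0x6e
body[1] mov  r4, r0 → r4=0x89
body[2] mov  r1, r2 → r1=0x59
body[3] add  r0, r2, r5 → r0=0x3a
epilogue: pop r4=0xe4, sp=0xe0
r0 is caller-saved → body value

REG = 0x3a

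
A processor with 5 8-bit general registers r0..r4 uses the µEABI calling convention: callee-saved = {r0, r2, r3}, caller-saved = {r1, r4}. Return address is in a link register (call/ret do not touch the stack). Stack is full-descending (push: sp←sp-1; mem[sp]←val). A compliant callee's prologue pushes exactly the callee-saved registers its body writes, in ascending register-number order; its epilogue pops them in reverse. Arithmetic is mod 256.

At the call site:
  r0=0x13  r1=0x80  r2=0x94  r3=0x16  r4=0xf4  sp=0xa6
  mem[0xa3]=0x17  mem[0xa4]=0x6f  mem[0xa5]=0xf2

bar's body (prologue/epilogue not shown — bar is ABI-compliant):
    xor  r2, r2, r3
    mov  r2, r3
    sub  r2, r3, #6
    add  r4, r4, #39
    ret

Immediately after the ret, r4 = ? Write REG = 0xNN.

REG = 0x1b

prologue: push r2 -> mem[0xa5]=0x94, sp=0xa5
body[0] xor  r2, r2, r3 -> r2=0x82
body[1] mov  r2, r3 -> r2=0x16
body[2] sub  r2, r3, #6 -> r2=0x10
body[3] add  r4, r4, #39 -> r4=0x1b
epilogue: pop r2=0x94, sp=0xa6
r4 is caller-saved -> body value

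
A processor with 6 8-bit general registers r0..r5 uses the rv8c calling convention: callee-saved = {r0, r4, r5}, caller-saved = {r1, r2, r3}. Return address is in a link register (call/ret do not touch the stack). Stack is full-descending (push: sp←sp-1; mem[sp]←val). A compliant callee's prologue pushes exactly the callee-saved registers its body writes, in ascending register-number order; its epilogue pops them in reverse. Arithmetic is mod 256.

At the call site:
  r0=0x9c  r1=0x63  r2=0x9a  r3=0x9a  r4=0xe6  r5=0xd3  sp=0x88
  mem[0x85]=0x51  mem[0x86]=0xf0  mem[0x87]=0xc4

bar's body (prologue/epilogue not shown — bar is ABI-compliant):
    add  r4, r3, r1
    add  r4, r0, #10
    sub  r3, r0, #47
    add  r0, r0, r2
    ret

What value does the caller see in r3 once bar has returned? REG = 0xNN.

REG = 0x6d

prologue: push r0 -> mem[0x87]=0x9c, sp=0x87
prologue: push r4 -> mem[0x86]=0xe6, sp=0x86
body[0] add  r4, r3, r1 -> r4=0xfd
body[1] add  r4, r0, #10 -> r4=0xa6
body[2] sub  r3, r0, #47 -> r3=0x6d
body[3] add  r0, r0, r2 -> r0=0x36
epilogue: pop r4=0xe6, sp=0x87
epilogue: pop r0=0x9c, sp=0x88
r3 is caller-saved -> body value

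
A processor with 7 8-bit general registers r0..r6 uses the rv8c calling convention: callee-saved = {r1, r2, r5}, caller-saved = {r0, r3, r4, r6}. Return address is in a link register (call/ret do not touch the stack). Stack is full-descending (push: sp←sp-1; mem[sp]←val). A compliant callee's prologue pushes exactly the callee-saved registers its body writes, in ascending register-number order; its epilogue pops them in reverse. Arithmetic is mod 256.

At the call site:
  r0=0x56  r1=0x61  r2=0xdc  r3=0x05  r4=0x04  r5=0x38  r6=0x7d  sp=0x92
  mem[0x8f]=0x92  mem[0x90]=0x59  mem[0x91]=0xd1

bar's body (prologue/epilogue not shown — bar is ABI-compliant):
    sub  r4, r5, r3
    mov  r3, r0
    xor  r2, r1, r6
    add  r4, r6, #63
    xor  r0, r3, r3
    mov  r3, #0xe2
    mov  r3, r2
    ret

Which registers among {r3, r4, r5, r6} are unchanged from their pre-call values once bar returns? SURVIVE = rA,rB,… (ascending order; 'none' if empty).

SURVIVE = r5,r6

prologue: push r2 -> mem[0x91]=0xdc, sp=0x91
body[0] sub  r4, r5, r3 -> r4=0x33
body[1] mov  r3, r0 -> r3=0x56
body[2] xor  r2, r1, r6 -> r2=0x1c
body[3] add  r4, r6, #63 -> r4=0xbc
body[4] xor  r0, r3, r3 -> r0=0x00
body[5] mov  r3, #0xe2 -> r3=0xe2
body[6] mov  r3, r2 -> r3=0x1c
epilogue: pop r2=0xdc, sp=0x92
r3: caller-saved, written=True
r4: caller-saved, written=True
r5: callee-saved, written=False
r6: caller-saved, written=False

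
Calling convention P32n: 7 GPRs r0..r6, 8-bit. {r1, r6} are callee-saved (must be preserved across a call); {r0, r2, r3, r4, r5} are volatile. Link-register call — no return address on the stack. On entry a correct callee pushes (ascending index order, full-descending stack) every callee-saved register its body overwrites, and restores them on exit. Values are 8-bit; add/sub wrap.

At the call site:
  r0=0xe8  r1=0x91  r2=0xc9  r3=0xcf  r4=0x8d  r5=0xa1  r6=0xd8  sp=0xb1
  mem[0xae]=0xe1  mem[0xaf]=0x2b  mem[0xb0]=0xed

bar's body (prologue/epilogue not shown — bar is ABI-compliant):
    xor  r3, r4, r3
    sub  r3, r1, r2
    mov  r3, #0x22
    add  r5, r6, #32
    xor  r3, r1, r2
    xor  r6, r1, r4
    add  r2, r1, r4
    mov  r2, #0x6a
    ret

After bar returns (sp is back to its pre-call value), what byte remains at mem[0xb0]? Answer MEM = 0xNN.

prologue: push r6 → mem[0xb0]=0xd8, sp=0xb0
body[0] xor  r3, r4, r3 → r3=0x42
body[1] sub  r3, r1, r2 → r3=0xc8
body[2] mov  r3, #0x22 → r3=0x22
body[3] add  r5, r6, #32 → r5=0xf8
body[4] xor  r3, r1, r2 → r3=0x58
body[5] xor  r6, r1, r4 → r6=0x1c
body[6] add  r2, r1, r4 → r2=0x1e
body[7] mov  r2, #0x6a → r2=0x6a
epilogue: pop r6=0xd8, sp=0xb1
prologue pushed ['r6'] at ['0xb0']

MEM = 0xd8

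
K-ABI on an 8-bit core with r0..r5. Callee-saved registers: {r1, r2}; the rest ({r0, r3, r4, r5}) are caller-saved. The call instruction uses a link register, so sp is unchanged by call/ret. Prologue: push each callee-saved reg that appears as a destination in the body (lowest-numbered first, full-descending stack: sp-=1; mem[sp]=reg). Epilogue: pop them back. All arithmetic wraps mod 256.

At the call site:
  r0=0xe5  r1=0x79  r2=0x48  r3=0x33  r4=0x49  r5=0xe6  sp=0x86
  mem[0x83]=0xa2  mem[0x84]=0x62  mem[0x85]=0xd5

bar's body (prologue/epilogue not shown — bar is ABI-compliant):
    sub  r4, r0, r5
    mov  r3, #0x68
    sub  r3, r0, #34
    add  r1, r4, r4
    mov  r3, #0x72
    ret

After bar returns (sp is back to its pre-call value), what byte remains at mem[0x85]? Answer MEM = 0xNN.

prologue: push r1 -> mem[0x85]=0x79, sp=0x85
body[0] sub  r4, r0, r5 -> r4=0xff
body[1] mov  r3, #0x68 -> r3=0x68
body[2] sub  r3, r0, #34 -> r3=0xc3
body[3] add  r1, r4, r4 -> r1=0xfe
body[4] mov  r3, #0x72 -> r3=0x72
epilogue: pop r1=0x79, sp=0x86
prologue pushed ['r1'] at ['0x85']

MEM = 0x79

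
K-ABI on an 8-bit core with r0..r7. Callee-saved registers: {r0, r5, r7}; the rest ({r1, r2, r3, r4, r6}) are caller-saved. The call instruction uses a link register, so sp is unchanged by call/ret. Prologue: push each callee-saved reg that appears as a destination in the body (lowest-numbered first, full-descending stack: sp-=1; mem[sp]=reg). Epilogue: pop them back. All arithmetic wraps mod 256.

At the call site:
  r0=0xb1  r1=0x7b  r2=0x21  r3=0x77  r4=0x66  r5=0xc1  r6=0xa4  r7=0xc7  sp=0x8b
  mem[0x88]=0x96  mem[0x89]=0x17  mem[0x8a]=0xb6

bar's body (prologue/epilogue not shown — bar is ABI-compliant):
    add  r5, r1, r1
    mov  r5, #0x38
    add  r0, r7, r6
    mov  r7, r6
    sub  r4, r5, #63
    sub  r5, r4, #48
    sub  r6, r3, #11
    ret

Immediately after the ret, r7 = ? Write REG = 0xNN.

REG = 0xc7

prologue: push r0 -> mem[0x8a]=0xb1, sp=0x8a
prologue: push r5 -> mem[0x89]=0xc1, sp=0x89
prologue: push r7 -> mem[0x88]=0xc7, sp=0x88
body[0] add  r5, r1, r1 -> r5=0xf6
body[1] mov  r5, #0x38 -> r5=0x38
body[2] add  r0, r7, r6 -> r0=0x6b
body[3] mov  r7, r6 -> r7=0xa4
body[4] sub  r4, r5, #63 -> r4=0xf9
body[5] sub  r5, r4, #48 -> r5=0xc9
body[6] sub  r6, r3, #11 -> r6=0x6c
epilogue: pop r7=0xc7, sp=0x89
epilogue: pop r5=0xc1, sp=0x8a
epilogue: pop r0=0xb1, sp=0x8b
r7 is callee-saved -> restored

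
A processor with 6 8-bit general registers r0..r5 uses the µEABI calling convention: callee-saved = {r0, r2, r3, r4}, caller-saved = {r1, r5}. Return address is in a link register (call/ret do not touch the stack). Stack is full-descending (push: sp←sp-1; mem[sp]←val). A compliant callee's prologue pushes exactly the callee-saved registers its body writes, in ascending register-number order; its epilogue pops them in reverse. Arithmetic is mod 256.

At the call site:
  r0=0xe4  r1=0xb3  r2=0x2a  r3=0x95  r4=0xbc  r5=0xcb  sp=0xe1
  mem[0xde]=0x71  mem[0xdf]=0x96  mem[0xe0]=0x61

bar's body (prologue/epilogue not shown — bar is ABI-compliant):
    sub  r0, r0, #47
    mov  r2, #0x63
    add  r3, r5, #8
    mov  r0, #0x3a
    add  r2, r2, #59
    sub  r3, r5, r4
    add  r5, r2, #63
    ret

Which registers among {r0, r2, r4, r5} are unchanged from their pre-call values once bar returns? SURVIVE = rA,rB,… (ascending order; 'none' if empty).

SURVIVE = r0,r2,r4

prologue: push r0 -> mem[0xe0]=0xe4, sp=0xe0
prologue: push r2 -> mem[0xdf]=0x2a, sp=0xdf
prologue: push r3 -> mem[0xde]=0x95, sp=0xde
body[0] sub  r0, r0, #47 -> r0=0xb5
body[1] mov  r2, #0x63 -> r2=0x63
body[2] add  r3, r5, #8 -> r3=0xd3
body[3] mov  r0, #0x3a -> r0=0x3a
body[4] add  r2, r2, #59 -> r2=0x9e
body[5] sub  r3, r5, r4 -> r3=0x0f
body[6] add  r5, r2, #63 -> r5=0xdd
epilogue: pop r3=0x95, sp=0xdf
epilogue: pop r2=0x2a, sp=0xe0
epilogue: pop r0=0xe4, sp=0xe1
r0: callee-saved, written=True
r2: callee-saved, written=True
r4: callee-saved, written=False
r5: caller-saved, written=True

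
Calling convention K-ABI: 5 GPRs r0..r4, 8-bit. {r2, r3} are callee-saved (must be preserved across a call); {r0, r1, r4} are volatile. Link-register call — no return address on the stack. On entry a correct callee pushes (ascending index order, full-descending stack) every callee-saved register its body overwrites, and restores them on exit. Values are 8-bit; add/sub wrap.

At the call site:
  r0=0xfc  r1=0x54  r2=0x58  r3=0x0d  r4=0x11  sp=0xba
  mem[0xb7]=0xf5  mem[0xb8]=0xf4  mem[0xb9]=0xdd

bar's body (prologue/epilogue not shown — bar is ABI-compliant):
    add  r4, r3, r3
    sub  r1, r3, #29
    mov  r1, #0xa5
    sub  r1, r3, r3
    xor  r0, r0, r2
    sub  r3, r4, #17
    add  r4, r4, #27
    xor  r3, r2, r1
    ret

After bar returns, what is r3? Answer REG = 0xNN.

REG = 0x0d

prologue: push r3 → mem[0xb9]=0x0d, sp=0xb9
body[0] add  r4, r3, r3 → r4=0x1a
body[1] sub  r1, r3, #29 → r1=0xf0
body[2] mov  r1, #0xa5 → r1=0xa5
body[3] sub  r1, r3, r3 → r1=0x00
body[4] xor  r0, r0, r2 → r0=0xa4
body[5] sub  r3, r4, #17 → r3=0x09
body[6] add  r4, r4, #27 → r4=0x35
body[7] xor  r3, r2, r1 → r3=0x58
epilogue: pop r3=0x0d, sp=0xba
r3 is callee-saved → restored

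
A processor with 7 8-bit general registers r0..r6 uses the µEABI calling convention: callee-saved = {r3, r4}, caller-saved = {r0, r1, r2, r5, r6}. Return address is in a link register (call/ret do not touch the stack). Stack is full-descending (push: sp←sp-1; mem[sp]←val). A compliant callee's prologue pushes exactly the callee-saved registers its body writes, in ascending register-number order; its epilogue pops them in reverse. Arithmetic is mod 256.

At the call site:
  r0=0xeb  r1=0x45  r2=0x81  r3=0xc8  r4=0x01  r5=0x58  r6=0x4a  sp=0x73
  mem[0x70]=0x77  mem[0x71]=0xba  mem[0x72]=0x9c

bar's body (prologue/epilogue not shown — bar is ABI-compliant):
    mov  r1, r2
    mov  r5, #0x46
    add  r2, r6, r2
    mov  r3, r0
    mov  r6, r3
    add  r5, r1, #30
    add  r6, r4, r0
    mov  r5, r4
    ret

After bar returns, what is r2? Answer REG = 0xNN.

REG = 0xcb

prologue: push r3 -> mem[0x72]=0xc8, sp=0x72
body[0] mov  r1, r2 -> r1=0x81
body[1] mov  r5, #0x46 -> r5=0x46
body[2] add  r2, r6, r2 -> r2=0xcb
body[3] mov  r3, r0 -> r3=0xeb
body[4] mov  r6, r3 -> r6=0xeb
body[5] add  r5, r1, #30 -> r5=0x9f
body[6] add  r6, r4, r0 -> r6=0xec
body[7] mov  r5, r4 -> r5=0x01
epilogue: pop r3=0xc8, sp=0x73
r2 is caller-saved -> body value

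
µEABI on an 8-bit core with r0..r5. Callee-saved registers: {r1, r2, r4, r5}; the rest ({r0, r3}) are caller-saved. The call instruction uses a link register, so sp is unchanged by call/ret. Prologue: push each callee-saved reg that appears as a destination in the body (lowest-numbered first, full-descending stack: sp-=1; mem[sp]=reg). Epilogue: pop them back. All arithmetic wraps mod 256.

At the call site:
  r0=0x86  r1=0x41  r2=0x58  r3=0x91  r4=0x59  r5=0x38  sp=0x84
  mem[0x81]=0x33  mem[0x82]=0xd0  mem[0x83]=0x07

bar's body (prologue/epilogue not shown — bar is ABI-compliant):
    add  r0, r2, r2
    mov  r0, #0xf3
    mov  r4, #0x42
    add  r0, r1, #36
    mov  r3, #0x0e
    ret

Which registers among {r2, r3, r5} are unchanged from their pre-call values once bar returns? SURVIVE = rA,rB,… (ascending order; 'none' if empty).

SURVIVE = r2,r5

prologue: push r4 → mem[0x83]=0x59, sp=0x83
body[0] add  r0, r2, r2 → r0=0xb0
body[1] mov  r0, #0xf3 → r0=0xf3
body[2] mov  r4, #0x42 → r4=0x42
body[3] add  r0, r1, #36 → r0=0x65
body[4] mov  r3, #0x0e → r3=0x0e
epilogue: pop r4=0x59, sp=0x84
r2: callee-saved, written=False
r3: caller-saved, written=True
r5: callee-saved, written=False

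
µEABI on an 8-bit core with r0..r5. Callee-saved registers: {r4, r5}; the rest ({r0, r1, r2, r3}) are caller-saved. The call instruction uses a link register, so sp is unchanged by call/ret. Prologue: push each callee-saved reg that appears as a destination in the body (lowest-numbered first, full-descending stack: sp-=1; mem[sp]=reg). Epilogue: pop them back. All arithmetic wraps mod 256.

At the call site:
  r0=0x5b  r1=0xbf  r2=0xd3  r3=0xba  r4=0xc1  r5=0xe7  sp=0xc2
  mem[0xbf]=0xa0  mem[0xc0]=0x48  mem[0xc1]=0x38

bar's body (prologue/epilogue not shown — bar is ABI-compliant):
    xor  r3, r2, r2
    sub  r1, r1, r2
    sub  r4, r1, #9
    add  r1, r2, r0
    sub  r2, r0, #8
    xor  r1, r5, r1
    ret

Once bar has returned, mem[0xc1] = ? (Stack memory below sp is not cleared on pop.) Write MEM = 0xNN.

MEM = 0xc1

prologue: push r4 -> mem[0xc1]=0xc1, sp=0xc1
body[0] xor  r3, r2, r2 -> r3=0x00
body[1] sub  r1, r1, r2 -> r1=0xec
body[2] sub  r4, r1, #9 -> r4=0xe3
body[3] add  r1, r2, r0 -> r1=0x2e
body[4] sub  r2, r0, #8 -> r2=0x53
body[5] xor  r1, r5, r1 -> r1=0xc9
epilogue: pop r4=0xc1, sp=0xc2
prologue pushed ['r4'] at ['0xc1']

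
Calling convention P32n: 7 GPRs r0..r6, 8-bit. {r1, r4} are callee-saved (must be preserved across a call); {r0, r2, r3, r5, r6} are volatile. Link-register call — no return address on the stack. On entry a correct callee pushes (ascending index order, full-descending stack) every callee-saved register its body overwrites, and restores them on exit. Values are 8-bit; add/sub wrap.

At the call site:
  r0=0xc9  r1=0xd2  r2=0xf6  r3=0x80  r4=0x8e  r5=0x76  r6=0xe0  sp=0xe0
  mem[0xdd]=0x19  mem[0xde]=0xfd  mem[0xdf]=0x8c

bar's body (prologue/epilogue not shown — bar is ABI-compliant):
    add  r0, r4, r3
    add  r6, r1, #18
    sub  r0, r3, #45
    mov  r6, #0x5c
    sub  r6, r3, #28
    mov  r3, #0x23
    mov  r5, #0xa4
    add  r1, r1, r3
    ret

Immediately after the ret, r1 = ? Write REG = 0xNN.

prologue: push r1 → mem[0xdf]=0xd2, sp=0xdf
body[0] add  r0, r4, r3 → r0=0x0e
body[1] add  r6, r1, #18 → r6=0xe4
body[2] sub  r0, r3, #45 → r0=0x53
body[3] mov  r6, #0x5c → r6=0x5c
body[4] sub  r6, r3, #28 → r6=0x64
body[5] mov  r3, #0x23 → r3=0x23
body[6] mov  r5, #0xa4 → r5=0xa4
body[7] add  r1, r1, r3 → r1=0xf5
epilogue: pop r1=0xd2, sp=0xe0
r1 is callee-saved → restored

REG = 0xd2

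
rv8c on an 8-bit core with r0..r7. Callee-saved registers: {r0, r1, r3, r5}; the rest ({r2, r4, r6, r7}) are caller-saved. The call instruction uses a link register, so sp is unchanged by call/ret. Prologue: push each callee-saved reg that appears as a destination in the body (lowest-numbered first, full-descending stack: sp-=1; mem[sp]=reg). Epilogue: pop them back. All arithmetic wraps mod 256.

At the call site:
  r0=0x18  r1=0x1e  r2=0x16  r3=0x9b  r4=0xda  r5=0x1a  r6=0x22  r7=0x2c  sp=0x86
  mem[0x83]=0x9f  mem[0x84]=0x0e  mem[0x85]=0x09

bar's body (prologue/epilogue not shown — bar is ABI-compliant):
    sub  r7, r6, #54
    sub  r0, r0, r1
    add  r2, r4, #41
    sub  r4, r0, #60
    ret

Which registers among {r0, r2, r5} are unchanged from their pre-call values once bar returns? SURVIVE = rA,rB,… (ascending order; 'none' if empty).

prologue: push r0 -> mem[0x85]=0x18, sp=0x85
body[0] sub  r7, r6, #54 -> r7=0xec
body[1] sub  r0, r0, r1 -> r0=0xfa
body[2] add  r2, r4, #41 -> r2=0x03
body[3] sub  r4, r0, #60 -> r4=0xbe
epilogue: pop r0=0x18, sp=0x86
r0: callee-saved, written=True
r2: caller-saved, written=True
r5: callee-saved, written=False

SURVIVE = r0,r5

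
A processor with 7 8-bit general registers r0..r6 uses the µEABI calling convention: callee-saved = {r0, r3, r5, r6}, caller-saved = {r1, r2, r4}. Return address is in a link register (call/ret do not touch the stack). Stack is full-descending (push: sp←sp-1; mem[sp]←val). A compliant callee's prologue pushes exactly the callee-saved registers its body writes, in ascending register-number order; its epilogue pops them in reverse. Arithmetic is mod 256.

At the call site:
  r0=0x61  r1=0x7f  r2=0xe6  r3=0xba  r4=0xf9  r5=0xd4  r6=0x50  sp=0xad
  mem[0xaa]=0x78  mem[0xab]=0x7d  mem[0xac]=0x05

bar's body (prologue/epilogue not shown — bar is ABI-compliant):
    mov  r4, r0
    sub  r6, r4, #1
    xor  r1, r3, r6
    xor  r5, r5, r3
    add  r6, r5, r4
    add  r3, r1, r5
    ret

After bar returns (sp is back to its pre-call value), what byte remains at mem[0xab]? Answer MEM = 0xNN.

MEM = 0xd4

prologue: push r3 -> mem[0xac]=0xba, sp=0xac
prologue: push r5 -> mem[0xab]=0xd4, sp=0xab
prologue: push r6 -> mem[0xaa]=0x50, sp=0xaa
body[0] mov  r4, r0 -> r4=0x61
body[1] sub  r6, r4, #1 -> r6=0x60
body[2] xor  r1, r3, r6 -> r1=0xda
body[3] xor  r5, r5, r3 -> r5=0x6e
body[4] add  r6, r5, r4 -> r6=0xcf
body[5] add  r3, r1, r5 -> r3=0x48
epilogue: pop r6=0x50, sp=0xab
epilogue: pop r5=0xd4, sp=0xac
epilogue: pop r3=0xba, sp=0xad
prologue pushed ['r3', 'r5', 'r6'] at ['0xac', '0xab', '0xaa']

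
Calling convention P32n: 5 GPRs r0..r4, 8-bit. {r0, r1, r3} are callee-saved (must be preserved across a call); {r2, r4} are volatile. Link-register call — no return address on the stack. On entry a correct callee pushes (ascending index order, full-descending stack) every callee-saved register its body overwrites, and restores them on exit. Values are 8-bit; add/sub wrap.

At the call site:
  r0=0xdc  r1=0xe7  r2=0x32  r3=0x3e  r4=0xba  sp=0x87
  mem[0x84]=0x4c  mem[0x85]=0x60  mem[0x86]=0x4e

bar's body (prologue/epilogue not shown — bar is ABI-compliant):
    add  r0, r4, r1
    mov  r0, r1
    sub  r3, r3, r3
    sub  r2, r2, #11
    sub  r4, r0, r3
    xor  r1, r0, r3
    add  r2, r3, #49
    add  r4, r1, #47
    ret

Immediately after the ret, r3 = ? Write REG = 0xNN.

prologue: push r0 → mem[0x86]=0xdc, sp=0x86
prologue: push r1 → mem[0x85]=0xe7, sp=0x85
prologue: push r3 → mem[0x84]=0x3e, sp=0x84
body[0] add  r0, r4, r1 → r0=0xa1
body[1] mov  r0, r1 → r0=0xe7
body[2] sub  r3, r3, r3 → r3=0x00
body[3] sub  r2, r2, #11 → r2=0x27
body[4] sub  r4, r0, r3 → r4=0xe7
body[5] xor  r1, r0, r3 → r1=0xe7
body[6] add  r2, r3, #49 → r2=0x31
body[7] add  r4, r1, #47 → r4=0x16
epilogue: pop r3=0x3e, sp=0x85
epilogue: pop r1=0xe7, sp=0x86
epilogue: pop r0=0xdc, sp=0x87
r3 is callee-saved → restored

REG = 0x3e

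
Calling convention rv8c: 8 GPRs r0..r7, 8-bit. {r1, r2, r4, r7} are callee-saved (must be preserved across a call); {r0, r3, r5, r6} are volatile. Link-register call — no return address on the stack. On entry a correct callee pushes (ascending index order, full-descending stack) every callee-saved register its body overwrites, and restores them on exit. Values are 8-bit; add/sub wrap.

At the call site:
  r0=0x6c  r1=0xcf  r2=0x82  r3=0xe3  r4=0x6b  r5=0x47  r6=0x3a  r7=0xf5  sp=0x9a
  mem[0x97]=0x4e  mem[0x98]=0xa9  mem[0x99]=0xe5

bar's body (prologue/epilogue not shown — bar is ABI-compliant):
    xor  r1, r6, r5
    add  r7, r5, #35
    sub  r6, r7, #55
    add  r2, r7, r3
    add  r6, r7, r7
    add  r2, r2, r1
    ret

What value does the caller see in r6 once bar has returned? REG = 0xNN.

prologue: push r1 -> mem[0x99]=0xcf, sp=0x99
prologue: push r2 -> mem[0x98]=0x82, sp=0x98
prologue: push r7 -> mem[0x97]=0xf5, sp=0x97
body[0] xor  r1, r6, r5 -> r1=0x7d
body[1] add  r7, r5, #35 -> r7=0x6a
body[2] sub  r6, r7, #55 -> r6=0x33
body[3] add  r2, r7, r3 -> r2=0x4d
body[4] add  r6, r7, r7 -> r6=0xd4
body[5] add  r2, r2, r1 -> r2=0xca
epilogue: pop r7=0xf5, sp=0x98
epilogue: pop r2=0x82, sp=0x99
epilogue: pop r1=0xcf, sp=0x9a
r6 is caller-saved -> body value

REG = 0xd4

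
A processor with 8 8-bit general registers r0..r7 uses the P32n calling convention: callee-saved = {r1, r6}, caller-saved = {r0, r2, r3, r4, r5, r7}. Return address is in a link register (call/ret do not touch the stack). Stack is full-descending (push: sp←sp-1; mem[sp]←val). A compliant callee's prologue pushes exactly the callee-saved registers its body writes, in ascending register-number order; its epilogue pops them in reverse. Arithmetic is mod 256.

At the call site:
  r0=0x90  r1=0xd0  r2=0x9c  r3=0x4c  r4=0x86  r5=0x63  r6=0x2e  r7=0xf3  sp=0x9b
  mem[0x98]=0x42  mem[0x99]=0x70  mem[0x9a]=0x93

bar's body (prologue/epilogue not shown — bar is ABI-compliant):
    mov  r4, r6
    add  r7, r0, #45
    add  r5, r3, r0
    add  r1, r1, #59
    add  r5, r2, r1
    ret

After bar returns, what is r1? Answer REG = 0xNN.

REG = 0xd0

prologue: push r1 -> mem[0x9a]=0xd0, sp=0x9a
body[0] mov  r4, r6 -> r4=0x2e
body[1] add  r7, r0, #45 -> r7=0xbd
body[2] add  r5, r3, r0 -> r5=0xdc
body[3] add  r1, r1, #59 -> r1=0x0b
body[4] add  r5, r2, r1 -> r5=0xa7
epilogue: pop r1=0xd0, sp=0x9b
r1 is callee-saved -> restored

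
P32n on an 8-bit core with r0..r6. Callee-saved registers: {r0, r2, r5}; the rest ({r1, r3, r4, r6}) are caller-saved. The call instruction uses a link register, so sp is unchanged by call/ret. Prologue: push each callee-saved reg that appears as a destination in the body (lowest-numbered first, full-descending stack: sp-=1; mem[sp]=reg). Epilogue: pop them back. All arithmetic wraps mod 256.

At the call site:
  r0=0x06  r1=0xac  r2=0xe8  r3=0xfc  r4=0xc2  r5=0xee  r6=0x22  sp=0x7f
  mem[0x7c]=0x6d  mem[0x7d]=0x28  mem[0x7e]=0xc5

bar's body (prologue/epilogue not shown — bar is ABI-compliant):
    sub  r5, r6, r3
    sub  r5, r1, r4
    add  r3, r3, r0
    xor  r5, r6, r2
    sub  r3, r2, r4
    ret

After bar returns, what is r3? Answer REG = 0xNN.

prologue: push r5 → mem[0x7e]=0xee, sp=0x7e
body[0] sub  r5, r6, r3 → r5=0x26
body[1] sub  r5, r1, r4 → r5=0xea
body[2] add  r3, r3, r0 → r3=0x02
body[3] xor  r5, r6, r2 → r5=0xca
body[4] sub  r3, r2, r4 → r3=0x26
epilogue: pop r5=0xee, sp=0x7f
r3 is caller-saved → body value

REG = 0x26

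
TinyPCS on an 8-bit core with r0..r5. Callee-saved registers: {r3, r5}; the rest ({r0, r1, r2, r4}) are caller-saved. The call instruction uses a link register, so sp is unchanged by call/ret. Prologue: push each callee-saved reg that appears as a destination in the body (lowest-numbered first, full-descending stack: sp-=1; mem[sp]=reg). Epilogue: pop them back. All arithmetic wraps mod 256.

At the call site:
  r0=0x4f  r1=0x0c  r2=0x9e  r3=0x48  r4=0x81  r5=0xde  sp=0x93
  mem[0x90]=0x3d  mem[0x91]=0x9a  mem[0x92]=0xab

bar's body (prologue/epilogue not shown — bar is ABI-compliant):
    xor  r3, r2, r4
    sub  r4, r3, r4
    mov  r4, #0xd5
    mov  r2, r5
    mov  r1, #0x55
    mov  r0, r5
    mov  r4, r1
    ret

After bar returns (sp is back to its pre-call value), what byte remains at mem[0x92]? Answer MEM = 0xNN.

MEM = 0x48

prologue: push r3 -> mem[0x92]=0x48, sp=0x92
body[0] xor  r3, r2, r4 -> r3=0x1f
body[1] sub  r4, r3, r4 -> r4=0x9e
body[2] mov  r4, #0xd5 -> r4=0xd5
body[3] mov  r2, r5 -> r2=0xde
body[4] mov  r1, #0x55 -> r1=0x55
body[5] mov  r0, r5 -> r0=0xde
body[6] mov  r4, r1 -> r4=0x55
epilogue: pop r3=0x48, sp=0x93
prologue pushed ['r3'] at ['0x92']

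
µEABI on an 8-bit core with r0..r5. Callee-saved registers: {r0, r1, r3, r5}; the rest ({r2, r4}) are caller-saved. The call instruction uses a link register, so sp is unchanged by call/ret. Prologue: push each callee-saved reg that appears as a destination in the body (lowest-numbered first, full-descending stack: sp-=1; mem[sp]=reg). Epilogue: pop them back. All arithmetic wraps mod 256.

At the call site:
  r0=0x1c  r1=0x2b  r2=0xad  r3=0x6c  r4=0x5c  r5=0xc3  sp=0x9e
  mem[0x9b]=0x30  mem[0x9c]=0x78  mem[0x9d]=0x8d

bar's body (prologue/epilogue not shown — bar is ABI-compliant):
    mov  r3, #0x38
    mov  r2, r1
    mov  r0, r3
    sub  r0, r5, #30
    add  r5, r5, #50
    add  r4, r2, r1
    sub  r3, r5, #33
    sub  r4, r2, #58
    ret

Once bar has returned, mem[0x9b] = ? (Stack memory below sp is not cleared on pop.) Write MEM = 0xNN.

prologue: push r0 → mem[0x9d]=0x1c, sp=0x9d
prologue: push r3 → mem[0x9c]=0x6c, sp=0x9c
prologue: push r5 → mem[0x9b]=0xc3, sp=0x9b
body[0] mov  r3, #0x38 → r3=0x38
body[1] mov  r2, r1 → r2=0x2b
body[2] mov  r0, r3 → r0=0x38
body[3] sub  r0, r5, #30 → r0=0xa5
body[4] add  r5, r5, #50 → r5=0xf5
body[5] add  r4, r2, r1 → r4=0x56
body[6] sub  r3, r5, #33 → r3=0xd4
body[7] sub  r4, r2, #58 → r4=0xf1
epilogue: pop r5=0xc3, sp=0x9c
epilogue: pop r3=0x6c, sp=0x9d
epilogue: pop r0=0x1c, sp=0x9e
prologue pushed ['r0', 'r3', 'r5'] at ['0x9d', '0x9c', '0x9b']

MEM = 0xc3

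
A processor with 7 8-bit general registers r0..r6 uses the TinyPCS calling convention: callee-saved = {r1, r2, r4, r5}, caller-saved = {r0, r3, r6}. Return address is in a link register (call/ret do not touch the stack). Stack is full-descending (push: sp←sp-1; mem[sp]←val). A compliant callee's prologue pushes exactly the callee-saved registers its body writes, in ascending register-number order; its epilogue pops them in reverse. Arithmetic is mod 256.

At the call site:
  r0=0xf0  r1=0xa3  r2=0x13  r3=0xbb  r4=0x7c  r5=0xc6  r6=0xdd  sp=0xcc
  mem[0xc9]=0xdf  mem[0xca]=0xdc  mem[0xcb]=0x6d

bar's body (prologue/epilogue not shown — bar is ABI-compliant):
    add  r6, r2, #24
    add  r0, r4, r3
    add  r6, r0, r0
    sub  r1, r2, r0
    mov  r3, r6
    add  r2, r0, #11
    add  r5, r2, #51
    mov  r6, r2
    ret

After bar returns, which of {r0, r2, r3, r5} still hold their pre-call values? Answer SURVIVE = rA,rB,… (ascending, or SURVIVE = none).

prologue: push r1 → mem[0xcb]=0xa3, sp=0xcb
prologue: push r2 → mem[0xca]=0x13, sp=0xca
prologue: push r5 → mem[0xc9]=0xc6, sp=0xc9
body[0] add  r6, r2, #24 → r6=0x2b
body[1] add  r0, r4, r3 → r0=0x37
body[2] add  r6, r0, r0 → r6=0x6e
body[3] sub  r1, r2, r0 → r1=0xdc
body[4] mov  r3, r6 → r3=0x6e
body[5] add  r2, r0, #11 → r2=0x42
body[6] add  r5, r2, #51 → r5=0x75
body[7] mov  r6, r2 → r6=0x42
epilogue: pop r5=0xc6, sp=0xca
epilogue: pop r2=0x13, sp=0xcb
epilogue: pop r1=0xa3, sp=0xcc
r0: caller-saved, written=True
r2: callee-saved, written=True
r3: caller-saved, written=True
r5: callee-saved, written=True

SURVIVE = r2,r5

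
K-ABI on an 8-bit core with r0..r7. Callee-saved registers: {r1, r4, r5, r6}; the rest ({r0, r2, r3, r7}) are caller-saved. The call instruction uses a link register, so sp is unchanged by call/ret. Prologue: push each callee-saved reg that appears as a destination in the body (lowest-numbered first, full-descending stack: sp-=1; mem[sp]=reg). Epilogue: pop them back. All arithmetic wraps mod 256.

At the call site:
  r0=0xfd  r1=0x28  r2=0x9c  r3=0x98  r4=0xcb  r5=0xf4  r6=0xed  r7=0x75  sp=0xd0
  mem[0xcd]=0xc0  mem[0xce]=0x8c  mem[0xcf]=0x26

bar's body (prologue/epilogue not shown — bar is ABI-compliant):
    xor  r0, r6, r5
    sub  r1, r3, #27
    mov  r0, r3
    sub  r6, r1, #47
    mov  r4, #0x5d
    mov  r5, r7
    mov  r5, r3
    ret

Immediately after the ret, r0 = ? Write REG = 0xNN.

REG = 0x98

prologue: push r1 -> mem[0xcf]=0x28, sp=0xcf
prologue: push r4 -> mem[0xce]=0xcb, sp=0xce
prologue: push r5 -> mem[0xcd]=0xf4, sp=0xcd
prologue: push r6 -> mem[0xcc]=0xed, sp=0xcc
body[0] xor  r0, r6, r5 -> r0=0x19
body[1] sub  r1, r3, #27 -> r1=0x7d
body[2] mov  r0, r3 -> r0=0x98
body[3] sub  r6, r1, #47 -> r6=0x4e
body[4] mov  r4, #0x5d -> r4=0x5d
body[5] mov  r5, r7 -> r5=0x75
body[6] mov  r5, r3 -> r5=0x98
epilogue: pop r6=0xed, sp=0xcd
epilogue: pop r5=0xf4, sp=0xce
epilogue: pop r4=0xcb, sp=0xcf
epilogue: pop r1=0x28, sp=0xd0
r0 is caller-saved -> body value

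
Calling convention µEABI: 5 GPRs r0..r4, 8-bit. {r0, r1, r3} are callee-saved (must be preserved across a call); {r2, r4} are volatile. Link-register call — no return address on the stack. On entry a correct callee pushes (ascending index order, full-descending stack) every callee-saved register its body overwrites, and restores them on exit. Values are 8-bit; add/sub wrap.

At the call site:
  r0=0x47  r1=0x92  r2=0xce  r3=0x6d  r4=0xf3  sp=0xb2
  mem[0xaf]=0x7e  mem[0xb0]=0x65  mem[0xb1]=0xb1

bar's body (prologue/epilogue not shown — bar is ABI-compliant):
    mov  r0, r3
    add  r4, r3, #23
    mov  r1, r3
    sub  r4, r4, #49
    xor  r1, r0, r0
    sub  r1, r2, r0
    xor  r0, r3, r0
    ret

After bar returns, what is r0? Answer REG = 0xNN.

prologue: push r0 → mem[0xb1]=0x47, sp=0xb1
prologue: push r1 → mem[0xb0]=0x92, sp=0xb0
body[0] mov  r0, r3 → r0=0x6d
body[1] add  r4, r3, #23 → r4=0x84
body[2] mov  r1, r3 → r1=0x6d
body[3] sub  r4, r4, #49 → r4=0x53
body[4] xor  r1, r0, r0 → r1=0x00
body[5] sub  r1, r2, r0 → r1=0x61
body[6] xor  r0, r3, r0 → r0=0x00
epilogue: pop r1=0x92, sp=0xb1
epilogue: pop r0=0x47, sp=0xb2
r0 is callee-saved → restored

REG = 0x47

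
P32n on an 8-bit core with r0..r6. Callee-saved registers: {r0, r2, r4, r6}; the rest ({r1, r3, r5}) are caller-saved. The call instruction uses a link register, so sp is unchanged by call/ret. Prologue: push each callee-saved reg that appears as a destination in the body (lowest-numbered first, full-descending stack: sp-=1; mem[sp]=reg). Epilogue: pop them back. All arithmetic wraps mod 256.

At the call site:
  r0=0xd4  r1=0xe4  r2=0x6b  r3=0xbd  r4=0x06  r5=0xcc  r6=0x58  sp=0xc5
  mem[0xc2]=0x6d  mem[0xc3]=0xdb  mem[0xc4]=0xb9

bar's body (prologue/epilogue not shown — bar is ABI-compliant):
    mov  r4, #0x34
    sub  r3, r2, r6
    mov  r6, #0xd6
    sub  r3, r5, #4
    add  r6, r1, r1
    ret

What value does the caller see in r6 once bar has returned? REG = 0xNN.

REG = 0x58

prologue: push r4 → mem[0xc4]=0x06, sp=0xc4
prologue: push r6 → mem[0xc3]=0x58, sp=0xc3
body[0] mov  r4, #0x34 → r4=0x34
body[1] sub  r3, r2, r6 → r3=0x13
body[2] mov  r6, #0xd6 → r6=0xd6
body[3] sub  r3, r5, #4 → r3=0xc8
body[4] add  r6, r1, r1 → r6=0xc8
epilogue: pop r6=0x58, sp=0xc4
epilogue: pop r4=0x06, sp=0xc5
r6 is callee-saved → restored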